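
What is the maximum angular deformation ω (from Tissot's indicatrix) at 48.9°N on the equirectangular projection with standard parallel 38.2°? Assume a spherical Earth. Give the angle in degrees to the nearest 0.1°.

10.2°

In the equirectangular projection with standard parallel φ₀ = 38.2° (x = Rλ cos φ₀, y = Rφ), meridians are true-scale (h = 1) and the parallel scale is k = cos φ₀ / cos φ.
At 48.9°: h = 1.000, k = 1.195; principal scales a = 1.195, b = 1.000.
sin(ω/2) = (a − b)/(a + b) = 0.1954/2.195 = 0.08902, so ω = 2 arcsin(0.08902) ≈ 10.2°.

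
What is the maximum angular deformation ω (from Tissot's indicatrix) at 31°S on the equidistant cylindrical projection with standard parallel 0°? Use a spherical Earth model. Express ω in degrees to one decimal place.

8.8°

For the equirectangular projection with φ₀ = 0 (plate carrée), h = 1 along meridians and k = sec φ along parallels.
At 31°: h = 1.000, k = 1.167; principal scales a = 1.167, b = 1.000.
sin(ω/2) = (a − b)/(a + b) = 0.1666/2.167 = 0.07691, so ω = 2 arcsin(0.07691) ≈ 8.8°.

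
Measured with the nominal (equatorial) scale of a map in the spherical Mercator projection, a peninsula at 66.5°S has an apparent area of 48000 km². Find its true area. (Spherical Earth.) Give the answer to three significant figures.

7630 km²

The Mercator projection is conformal; its linear scale factor is the same in every direction and equals sec φ = 1/cos φ.
Areal scale = k² = sec²φ = 1/cos²(66.5°) = 1/0.3987² = 6.289.
True area = apparent / (areal scale) = 48000 / 6.289 ≈ 7630 km².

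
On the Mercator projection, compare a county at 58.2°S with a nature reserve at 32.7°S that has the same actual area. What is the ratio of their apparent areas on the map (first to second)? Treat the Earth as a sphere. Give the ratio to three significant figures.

On Mercator, area is exaggerated by sec²φ = 1/cos²φ.
At 58.2°: sec²(58.2°) = 1/0.5270² = 3.601.
At 32.7°: sec²(32.7°) = 1/0.8415² = 1.412.
Ratio = 3.601/1.412 = cos²(32.7°)/cos²(58.2°) ≈ 2.55.

2.55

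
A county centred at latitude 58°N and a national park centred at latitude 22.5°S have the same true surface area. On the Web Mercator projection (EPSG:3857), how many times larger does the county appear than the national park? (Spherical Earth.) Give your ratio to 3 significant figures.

3.04

Mercator areal scale is sec²φ.
At 58°: sec²(58°) = 1/0.5299² = 3.561.
At 22.5°: sec²(22.5°) = 1/0.9239² = 1.172.
Ratio = 3.561/1.172 = cos²(22.5°)/cos²(58°) ≈ 3.04.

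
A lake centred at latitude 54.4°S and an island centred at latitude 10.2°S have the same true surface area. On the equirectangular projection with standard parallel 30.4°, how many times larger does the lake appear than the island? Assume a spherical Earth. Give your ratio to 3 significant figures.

1.69

The equidistant cylindrical projection with φ₀ = 30.4° has h = 1 (meridians true) and k = cos φ₀ / cos φ along parallels.
Areal scale at 54.4°: h·k = 1.000 × 1.482 = 1.482.
Areal scale at 10.2°: h·k = 1.000 × 0.8764 = 0.8764.
Ratio = 1.482/0.8764 ≈ 1.69.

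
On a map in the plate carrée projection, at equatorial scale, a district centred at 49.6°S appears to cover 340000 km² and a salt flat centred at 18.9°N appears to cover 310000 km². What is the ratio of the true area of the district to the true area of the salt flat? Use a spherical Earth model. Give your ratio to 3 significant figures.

0.751

Plate carrée has h = 1 and k = sec φ, giving areal scale sec φ; true area = (apparent area) · cos φ.
True area of district: 340000 × cos(49.6°) = 340000 × 0.6481 = 220400 km².
True area of salt flat: 310000 × cos(18.9°) = 310000 × 0.9461 = 293300 km².
Ratio = 220400 / 293300 ≈ 0.751.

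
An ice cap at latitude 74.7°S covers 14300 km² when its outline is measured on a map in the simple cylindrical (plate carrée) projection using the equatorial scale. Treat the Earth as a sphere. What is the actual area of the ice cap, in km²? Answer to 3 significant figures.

3770 km²

For the equirectangular projection with φ₀ = 0 (plate carrée), h = 1 along meridians and k = sec φ along parallels.
Areal scale = h·k = 1 × sec φ; at 74.7°, h = 1.000, k = 3.790, so h·k = 3.790.
True area = apparent / (areal scale) = 14300 / 3.790 ≈ 3770 km².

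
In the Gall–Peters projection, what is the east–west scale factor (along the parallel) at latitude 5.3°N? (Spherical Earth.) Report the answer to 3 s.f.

The Gall–Peters projection is cylindrical equal-area with φ₀ = 45°. A cylindrical equal-area projection with standard parallel φ₀ has meridian scale h = cos φ / cos φ₀ and parallel scale k = cos φ₀ / cos φ (so areas are preserved, h·k = 1).
k = cos 45° / cos 5.3° = 0.7071/0.9957 = 0.7101.

0.710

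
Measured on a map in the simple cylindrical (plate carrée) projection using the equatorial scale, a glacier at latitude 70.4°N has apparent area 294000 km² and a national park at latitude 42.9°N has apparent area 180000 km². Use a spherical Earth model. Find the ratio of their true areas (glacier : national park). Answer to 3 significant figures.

0.748

On the plate carrée, areal scale = h·k = 1 × sec φ, so true area = apparent × cos φ.
True area of glacier: 294000 × cos(70.4°) = 294000 × 0.3355 = 98620 km².
True area of national park: 180000 × cos(42.9°) = 180000 × 0.7325 = 131900 km².
Ratio = 98620 / 131900 ≈ 0.748.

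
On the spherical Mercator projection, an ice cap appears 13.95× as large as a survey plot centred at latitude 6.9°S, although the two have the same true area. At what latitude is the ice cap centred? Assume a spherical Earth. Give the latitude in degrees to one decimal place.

For equal true areas on Mercator, apparent areas scale as sec²φ, so the ratio is cos²φ₂ / cos²φ₁.
cos²φ₂ / cos²φ₁ = 13.95  ⇒  cos φ₁ = cos 6.9° / √13.95 = 0.9928/3.735 = 0.2658.
φ₁ = arccos(0.2658) ≈ 74.6°.

74.6°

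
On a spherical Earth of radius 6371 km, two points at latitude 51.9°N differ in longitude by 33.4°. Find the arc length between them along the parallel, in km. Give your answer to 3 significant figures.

Arc length along a parallel = R cos φ · Δλ (with Δλ in radians).
= 6371 × cos 51.9° × (33.4° × π/180) = 6371 × 0.6170 × 0.5829 ≈ 2290 km.

2290 km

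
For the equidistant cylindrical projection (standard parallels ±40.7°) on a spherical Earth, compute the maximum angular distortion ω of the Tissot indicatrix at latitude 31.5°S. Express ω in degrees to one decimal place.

6.7°

The equidistant cylindrical projection with φ₀ = 40.7° has h = 1 (meridians true) and k = cos φ₀ / cos φ along parallels.
At 31.5°: h = 1.000, k = 0.8892; principal scales a = 1.000, b = 0.8892.
sin(ω/2) = (a − b)/(a + b) = 0.1108/1.889 = 0.05867, so ω = 2 arcsin(0.05867) ≈ 6.7°.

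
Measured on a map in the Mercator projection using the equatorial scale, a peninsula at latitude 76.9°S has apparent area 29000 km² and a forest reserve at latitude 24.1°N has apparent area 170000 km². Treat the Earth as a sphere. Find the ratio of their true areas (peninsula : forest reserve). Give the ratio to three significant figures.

0.0105

On Mercator the areal scale is sec²φ, so true area = apparent × cos²φ.
True area of peninsula: 29000 × cos²(76.9°) = 29000 × 0.05137 = 1490 km².
True area of forest reserve: 170000 × cos²(24.1°) = 170000 × 0.8333 = 141700 km².
Ratio = 1490 / 141700 ≈ 0.0105.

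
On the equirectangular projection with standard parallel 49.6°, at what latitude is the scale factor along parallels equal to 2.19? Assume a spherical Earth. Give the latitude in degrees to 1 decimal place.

72.8°

In the equirectangular projection with standard parallel φ₀ = 49.6° (x = Rλ cos φ₀, y = Rφ), meridians are true-scale (h = 1) and the parallel scale is k = cos φ₀ / cos φ.
k = cos φ₀ / cos φ = 2.19  ⇒  cos φ = cos 49.6° / 2.19 = 0.2959.
φ = arccos(0.2959) ≈ 72.8°.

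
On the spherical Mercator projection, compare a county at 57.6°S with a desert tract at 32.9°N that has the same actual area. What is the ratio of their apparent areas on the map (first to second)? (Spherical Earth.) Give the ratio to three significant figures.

Mercator areal scale is sec²φ.
At 57.6°: sec²(57.6°) = 1/0.5358² = 3.483.
At 32.9°: sec²(32.9°) = 1/0.8396² = 1.419.
Ratio = 3.483/1.419 = cos²(32.9°)/cos²(57.6°) ≈ 2.46.

2.46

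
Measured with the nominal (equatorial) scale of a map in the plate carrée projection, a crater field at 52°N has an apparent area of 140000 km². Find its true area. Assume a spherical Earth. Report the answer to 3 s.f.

86200 km²

In the plate carrée (x = Rλ, y = Rφ), meridians are true-scale (h = 1) and parallels are stretched by k = sec φ.
Areal scale = h·k = 1 × sec φ; at 52°, h = 1.000, k = 1.624, so h·k = 1.624.
True area = apparent / (areal scale) = 140000 / 1.624 ≈ 86200 km².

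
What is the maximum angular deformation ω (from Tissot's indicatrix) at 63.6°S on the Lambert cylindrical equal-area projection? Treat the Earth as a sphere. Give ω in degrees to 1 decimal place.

The Lambert cylindrical equal-area projection is the cylindrical equal-area projection with its standard parallel at the equator (φ₀ = 0). Cylindrical equal-area (φ₀ = 0°): h = cos φ / cos 0° along meridians, k = cos 0° / cos φ along parallels; h·k = 1.
At 63.6°: h = 0.4446, k = 2.249; principal scales a = 2.249, b = 0.4446.
sin(ω/2) = (a − b)/(a + b) = 1.804/2.694 = 0.6699, so ω = 2 arcsin(0.6699) ≈ 84.1°.

84.1°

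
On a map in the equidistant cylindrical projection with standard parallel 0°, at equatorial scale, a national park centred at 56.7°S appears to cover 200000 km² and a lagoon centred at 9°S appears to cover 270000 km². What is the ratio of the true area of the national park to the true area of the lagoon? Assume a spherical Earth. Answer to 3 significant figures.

0.412

Plate carrée has h = 1 and k = sec φ, giving areal scale sec φ; true area = (apparent area) · cos φ.
True area of national park: 200000 × cos(56.7°) = 200000 × 0.5490 = 109800 km².
True area of lagoon: 270000 × cos(9°) = 270000 × 0.9877 = 266700 km².
Ratio = 109800 / 266700 ≈ 0.412.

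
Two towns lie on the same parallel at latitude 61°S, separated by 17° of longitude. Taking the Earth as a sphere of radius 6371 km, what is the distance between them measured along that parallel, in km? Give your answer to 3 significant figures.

Arc length along a parallel = R cos φ · Δλ (with Δλ in radians).
= 6371 × cos 61° × (17° × π/180) = 6371 × 0.4848 × 0.2967 ≈ 916 km.

916 km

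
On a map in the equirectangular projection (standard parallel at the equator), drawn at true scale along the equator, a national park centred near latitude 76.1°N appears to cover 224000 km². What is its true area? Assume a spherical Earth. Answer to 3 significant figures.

53800 km²

In the plate carrée (x = Rλ, y = Rφ), meridians are true-scale (h = 1) and parallels are stretched by k = sec φ.
Areal scale = h·k = 1 × sec φ; at 76.1°, h = 1.000, k = 4.163, so h·k = 4.163.
True area = apparent / (areal scale) = 224000 / 4.163 ≈ 53800 km².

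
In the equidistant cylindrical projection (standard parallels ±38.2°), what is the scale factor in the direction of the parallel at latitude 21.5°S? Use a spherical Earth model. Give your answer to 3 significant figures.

With standard parallel φ₀ = 38.2°, the equirectangular projection gives x = Rλ cos φ₀, y = Rφ, so h = 1 and k = cos 38.2° / cos φ.
k = cos 38.2° / cos 21.5° = 0.7859/0.9304 = 0.8446.

0.845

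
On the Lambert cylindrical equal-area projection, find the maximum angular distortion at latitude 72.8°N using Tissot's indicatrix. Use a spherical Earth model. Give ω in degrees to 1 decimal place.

The Lambert cylindrical equal-area projection is the cylindrical equal-area projection with its standard parallel at the equator (φ₀ = 0). A cylindrical equal-area projection with standard parallel φ₀ has meridian scale h = cos φ / cos φ₀ and parallel scale k = cos φ₀ / cos φ (so areas are preserved, h·k = 1).
At 72.8°: h = 0.2957, k = 3.382; principal scales a = 3.382, b = 0.2957.
sin(ω/2) = (a − b)/(a + b) = 3.086/3.677 = 0.8392, so ω = 2 arcsin(0.8392) ≈ 114.1°.

114.1°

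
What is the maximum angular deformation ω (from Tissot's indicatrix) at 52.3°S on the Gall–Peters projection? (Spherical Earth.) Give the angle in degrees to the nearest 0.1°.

16.6°

The Gall–Peters projection is cylindrical equal-area with φ₀ = 45°. Cylindrical equal-area (φ₀ = 45°): h = cos φ / cos 45° along meridians, k = cos 45° / cos φ along parallels; h·k = 1.
At 52.3°: h = 0.8648, k = 1.156; principal scales a = 1.156, b = 0.8648.
sin(ω/2) = (a − b)/(a + b) = 0.2915/2.021 = 0.1442, so ω = 2 arcsin(0.1442) ≈ 16.6°.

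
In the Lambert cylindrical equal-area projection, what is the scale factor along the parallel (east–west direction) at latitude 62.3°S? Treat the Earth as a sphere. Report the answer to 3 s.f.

The Lambert cylindrical equal-area projection is the cylindrical equal-area projection with its standard parallel at the equator (φ₀ = 0). A cylindrical equal-area projection with standard parallel φ₀ has meridian scale h = cos φ / cos φ₀ and parallel scale k = cos φ₀ / cos φ (so areas are preserved, h·k = 1).
k = cos 0° / cos 62.3° = 1.000/0.4648 = 2.151.

2.15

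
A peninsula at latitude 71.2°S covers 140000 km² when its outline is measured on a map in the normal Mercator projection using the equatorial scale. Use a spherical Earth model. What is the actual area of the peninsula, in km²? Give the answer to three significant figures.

For Mercator, h = k = sec φ (a conformal cylindrical projection has a single point scale, 1/cos φ).
Areal scale = k² = sec²φ = 1/cos²(71.2°) = 1/0.3223² = 9.629.
True area = apparent / (areal scale) = 140000 / 9.629 ≈ 14500 km².

14500 km²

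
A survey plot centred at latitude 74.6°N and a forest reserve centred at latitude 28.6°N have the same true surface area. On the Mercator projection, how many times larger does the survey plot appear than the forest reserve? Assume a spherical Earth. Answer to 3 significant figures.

Mercator is conformal with k = sec φ, so areal scale = k² = sec²φ.
At 74.6°: sec²(74.6°) = 1/0.2656² = 14.18.
At 28.6°: sec²(28.6°) = 1/0.8780² = 1.297.
Ratio = 14.18/1.297 = cos²(28.6°)/cos²(74.6°) ≈ 10.9.

10.9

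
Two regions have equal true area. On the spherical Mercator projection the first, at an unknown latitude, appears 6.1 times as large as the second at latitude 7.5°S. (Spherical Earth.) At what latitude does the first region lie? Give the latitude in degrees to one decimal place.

Mercator areal scale is sec²φ, so apparent-area ratio = sec²φ₁ / sec²φ₂ = cos²φ₂ / cos²φ₁.
cos²φ₂ / cos²φ₁ = 6.1  ⇒  cos φ₁ = cos 7.5° / √6.1 = 0.9914/2.470 = 0.4014.
φ₁ = arccos(0.4014) ≈ 66.3°.

66.3°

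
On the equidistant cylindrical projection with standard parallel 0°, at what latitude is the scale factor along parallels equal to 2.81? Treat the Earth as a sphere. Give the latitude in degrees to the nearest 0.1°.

Plate carrée: h = 1, k = sec φ along parallels.
sec φ = 2.81  ⇒  cos φ = 0.3559  ⇒  φ ≈ 69.2°.

69.2°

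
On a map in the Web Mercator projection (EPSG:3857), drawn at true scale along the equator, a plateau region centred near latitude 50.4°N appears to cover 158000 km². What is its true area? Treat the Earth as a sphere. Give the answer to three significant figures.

The Mercator projection is conformal; its linear scale factor is the same in every direction and equals sec φ = 1/cos φ.
Areal scale = k² = sec²φ = 1/cos²(50.4°) = 1/0.6374² = 2.461.
True area = apparent / (areal scale) = 158000 / 2.461 ≈ 64200 km².

64200 km²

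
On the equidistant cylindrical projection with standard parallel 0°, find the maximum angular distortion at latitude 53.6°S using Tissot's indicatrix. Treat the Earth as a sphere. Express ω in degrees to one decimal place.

In the plate carrée (x = Rλ, y = Rφ), meridians are true-scale (h = 1) and parallels are stretched by k = sec φ.
At 53.6°: h = 1.000, k = 1.685; principal scales a = 1.685, b = 1.000.
sin(ω/2) = (a − b)/(a + b) = 0.6852/2.685 = 0.2552, so ω = 2 arcsin(0.2552) ≈ 29.6°.

29.6°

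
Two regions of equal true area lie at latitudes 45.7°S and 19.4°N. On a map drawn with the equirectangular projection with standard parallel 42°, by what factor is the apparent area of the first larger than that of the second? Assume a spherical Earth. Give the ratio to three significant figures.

1.35

In the equirectangular projection with standard parallel φ₀ = 42° (x = Rλ cos φ₀, y = Rφ), meridians are true-scale (h = 1) and the parallel scale is k = cos φ₀ / cos φ.
Areal scale at 45.7°: h·k = 1.000 × 1.064 = 1.064.
Areal scale at 19.4°: h·k = 1.000 × 0.7879 = 0.7879.
Ratio = 1.064/0.7879 ≈ 1.35.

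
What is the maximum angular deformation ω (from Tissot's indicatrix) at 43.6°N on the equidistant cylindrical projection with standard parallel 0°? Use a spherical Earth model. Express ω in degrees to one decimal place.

Plate carrée maps x = Rλ, y = Rφ. The meridian scale is h = 1 and the parallel scale is k = 1/cos φ = sec φ.
At 43.6°: h = 1.000, k = 1.381; principal scales a = 1.381, b = 1.000.
sin(ω/2) = (a − b)/(a + b) = 0.3809/2.381 = 0.1600, so ω = 2 arcsin(0.1600) ≈ 18.4°.

18.4°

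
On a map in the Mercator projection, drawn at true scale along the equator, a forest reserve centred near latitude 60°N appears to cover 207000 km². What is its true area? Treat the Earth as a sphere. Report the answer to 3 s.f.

51800 km²

For Mercator, h = k = sec φ (a conformal cylindrical projection has a single point scale, 1/cos φ).
Areal scale = k² = sec²φ = 1/cos²(60°) = 1/0.5000² = 4.000.
True area = apparent / (areal scale) = 207000 / 4.000 ≈ 51800 km².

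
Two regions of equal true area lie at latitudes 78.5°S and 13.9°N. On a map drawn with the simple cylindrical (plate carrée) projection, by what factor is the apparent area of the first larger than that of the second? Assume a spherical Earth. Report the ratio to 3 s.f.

For the equirectangular projection with φ₀ = 0 (plate carrée), h = 1 along meridians and k = sec φ along parallels.
Areal scale at 78.5°: h·k = 1.000 × 5.016 = 5.016.
Areal scale at 13.9°: h·k = 1.000 × 1.030 = 1.030.
Ratio = 5.016/1.030 ≈ 4.87.

4.87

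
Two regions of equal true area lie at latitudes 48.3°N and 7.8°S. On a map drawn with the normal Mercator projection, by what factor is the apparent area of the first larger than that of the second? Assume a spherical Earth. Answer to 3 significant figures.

Mercator is conformal with k = sec φ, so areal scale = k² = sec²φ.
At 48.3°: sec²(48.3°) = 1/0.6652² = 2.260.
At 7.8°: sec²(7.8°) = 1/0.9907² = 1.019.
Ratio = 2.260/1.019 = cos²(7.8°)/cos²(48.3°) ≈ 2.22.

2.22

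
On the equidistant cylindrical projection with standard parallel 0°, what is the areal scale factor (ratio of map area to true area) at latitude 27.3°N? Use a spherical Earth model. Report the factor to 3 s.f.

1.13

For the equirectangular projection with φ₀ = 0 (plate carrée), h = 1 along meridians and k = sec φ along parallels.
Areal scale = h·k = 1 × sec φ; at 27.3°, h = 1.000, k = 1.125, so h·k = 1.125.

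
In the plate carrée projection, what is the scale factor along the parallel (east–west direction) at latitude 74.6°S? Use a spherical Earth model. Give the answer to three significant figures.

3.77

Plate carrée maps x = Rλ, y = Rφ. The meridian scale is h = 1 and the parallel scale is k = 1/cos φ = sec φ.
k = 1/cos 74.6° = 1/0.2656 = 3.766.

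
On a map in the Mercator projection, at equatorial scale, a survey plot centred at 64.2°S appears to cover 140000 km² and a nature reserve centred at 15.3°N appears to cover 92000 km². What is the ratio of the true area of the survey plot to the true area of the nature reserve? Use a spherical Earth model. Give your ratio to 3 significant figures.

0.310

Mercator's areal exaggeration is sec²φ; hence true area = (apparent area) · cos²φ.
True area of survey plot: 140000 × cos²(64.2°) = 140000 × 0.1894 = 26520 km².
True area of nature reserve: 92000 × cos²(15.3°) = 92000 × 0.9304 = 85590 km².
Ratio = 26520 / 85590 ≈ 0.310.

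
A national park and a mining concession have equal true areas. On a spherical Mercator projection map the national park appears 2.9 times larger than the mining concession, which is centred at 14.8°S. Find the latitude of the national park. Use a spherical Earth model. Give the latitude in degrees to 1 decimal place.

For equal true areas on Mercator, apparent areas scale as sec²φ, so the ratio is cos²φ₂ / cos²φ₁.
cos²φ₂ / cos²φ₁ = 2.9  ⇒  cos φ₁ = cos 14.8° / √2.9 = 0.9668/1.703 = 0.5677.
φ₁ = arccos(0.5677) ≈ 55.4°.

55.4°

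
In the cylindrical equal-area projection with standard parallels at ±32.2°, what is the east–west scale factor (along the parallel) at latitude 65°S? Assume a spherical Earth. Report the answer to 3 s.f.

Cylindrical equal-area (φ₀ = 32.2°): h = cos φ / cos 32.2° along meridians, k = cos 32.2° / cos φ along parallels; h·k = 1.
k = cos 32.2° / cos 65° = 0.8462/0.4226 = 2.002.

2.00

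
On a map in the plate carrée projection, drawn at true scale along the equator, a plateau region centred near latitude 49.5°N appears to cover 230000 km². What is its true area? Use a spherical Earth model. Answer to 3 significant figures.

149000 km²

In the plate carrée (x = Rλ, y = Rφ), meridians are true-scale (h = 1) and parallels are stretched by k = sec φ.
Areal scale = h·k = 1 × sec φ; at 49.5°, h = 1.000, k = 1.540, so h·k = 1.540.
True area = apparent / (areal scale) = 230000 / 1.540 ≈ 149000 km².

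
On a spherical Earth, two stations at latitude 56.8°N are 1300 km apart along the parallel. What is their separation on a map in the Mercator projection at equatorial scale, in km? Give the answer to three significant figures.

2370 km

The Mercator projection is conformal; its linear scale factor is the same in every direction and equals sec φ = 1/cos φ.
Along the parallel, k = sec 56.8° = 1/0.5476 = 1.826.
Map distance = 1300 × 1.826 ≈ 2370 km.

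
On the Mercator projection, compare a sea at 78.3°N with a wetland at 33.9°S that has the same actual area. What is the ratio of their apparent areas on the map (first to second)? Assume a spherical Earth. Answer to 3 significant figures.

16.8

On Mercator, area is exaggerated by sec²φ = 1/cos²φ.
At 78.3°: sec²(78.3°) = 1/0.2028² = 24.32.
At 33.9°: sec²(33.9°) = 1/0.8300² = 1.452.
Ratio = 24.32/1.452 = cos²(33.9°)/cos²(78.3°) ≈ 16.8.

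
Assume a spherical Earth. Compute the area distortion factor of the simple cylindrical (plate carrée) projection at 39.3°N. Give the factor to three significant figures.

Plate carrée maps x = Rλ, y = Rφ. The meridian scale is h = 1 and the parallel scale is k = 1/cos φ = sec φ.
Areal scale = h·k = 1 × sec φ; at 39.3°, h = 1.000, k = 1.292, so h·k = 1.292.

1.29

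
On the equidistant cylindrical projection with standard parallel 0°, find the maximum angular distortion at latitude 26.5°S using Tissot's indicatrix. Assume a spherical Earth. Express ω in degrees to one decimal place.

6.4°

In the plate carrée (x = Rλ, y = Rφ), meridians are true-scale (h = 1) and parallels are stretched by k = sec φ.
At 26.5°: h = 1.000, k = 1.117; principal scales a = 1.117, b = 1.000.
sin(ω/2) = (a − b)/(a + b) = 0.1174/2.117 = 0.05545, so ω = 2 arcsin(0.05545) ≈ 6.4°.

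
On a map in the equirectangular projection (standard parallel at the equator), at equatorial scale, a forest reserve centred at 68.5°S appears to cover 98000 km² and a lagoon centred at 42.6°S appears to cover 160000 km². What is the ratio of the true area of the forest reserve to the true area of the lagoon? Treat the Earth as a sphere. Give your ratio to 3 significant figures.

Plate carrée has h = 1 and k = sec φ, giving areal scale sec φ; true area = (apparent area) · cos φ.
True area of forest reserve: 98000 × cos(68.5°) = 98000 × 0.3665 = 35920 km².
True area of lagoon: 160000 × cos(42.6°) = 160000 × 0.7361 = 117800 km².
Ratio = 35920 / 117800 ≈ 0.305.

0.305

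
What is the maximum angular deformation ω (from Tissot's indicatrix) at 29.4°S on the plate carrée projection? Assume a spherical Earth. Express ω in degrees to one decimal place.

In the plate carrée (x = Rλ, y = Rφ), meridians are true-scale (h = 1) and parallels are stretched by k = sec φ.
At 29.4°: h = 1.000, k = 1.148; principal scales a = 1.148, b = 1.000.
sin(ω/2) = (a − b)/(a + b) = 0.1478/2.148 = 0.06882, so ω = 2 arcsin(0.06882) ≈ 7.9°.

7.9°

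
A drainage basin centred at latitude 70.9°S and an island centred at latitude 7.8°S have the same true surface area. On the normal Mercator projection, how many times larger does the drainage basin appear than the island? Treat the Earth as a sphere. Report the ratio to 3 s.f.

On Mercator, area is exaggerated by sec²φ = 1/cos²φ.
At 70.9°: sec²(70.9°) = 1/0.3272² = 9.340.
At 7.8°: sec²(7.8°) = 1/0.9907² = 1.019.
Ratio = 9.340/1.019 = cos²(7.8°)/cos²(70.9°) ≈ 9.17.

9.17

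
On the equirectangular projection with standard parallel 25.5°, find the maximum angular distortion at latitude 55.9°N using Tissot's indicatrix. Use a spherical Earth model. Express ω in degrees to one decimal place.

27.0°

With standard parallel φ₀ = 25.5°, the equirectangular projection gives x = Rλ cos φ₀, y = Rφ, so h = 1 and k = cos 25.5° / cos φ.
At 55.9°: h = 1.000, k = 1.610; principal scales a = 1.610, b = 1.000.
sin(ω/2) = (a − b)/(a + b) = 0.6099/2.610 = 0.2337, so ω = 2 arcsin(0.2337) ≈ 27.0°.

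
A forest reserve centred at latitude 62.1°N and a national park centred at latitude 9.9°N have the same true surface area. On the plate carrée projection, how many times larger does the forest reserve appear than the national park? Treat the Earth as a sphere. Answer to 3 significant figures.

For the equirectangular projection with φ₀ = 0 (plate carrée), h = 1 along meridians and k = sec φ along parallels.
Areal scale at 62.1°: h·k = 1.000 × 2.137 = 2.137.
Areal scale at 9.9°: h·k = 1.000 × 1.015 = 1.015.
Ratio = 2.137/1.015 ≈ 2.11.

2.11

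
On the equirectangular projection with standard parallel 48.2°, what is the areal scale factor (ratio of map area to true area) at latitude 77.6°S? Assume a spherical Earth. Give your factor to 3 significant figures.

3.10

The equidistant cylindrical projection with φ₀ = 48.2° has h = 1 (meridians true) and k = cos φ₀ / cos φ along parallels.
Areal scale = h·k = 1 × cos φ₀ / cos φ; at 77.6°, h = 1.000, k = 3.104, so h·k = 3.104.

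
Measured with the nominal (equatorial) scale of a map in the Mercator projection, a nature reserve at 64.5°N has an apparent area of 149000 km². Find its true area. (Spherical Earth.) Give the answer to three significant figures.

27600 km²

Mercator is conformal, so the point scale is isotropic: h = k = sec φ = 1/cos φ.
Areal scale = k² = sec²φ = 1/cos²(64.5°) = 1/0.4305² = 5.395.
True area = apparent / (areal scale) = 149000 / 5.395 ≈ 27600 km².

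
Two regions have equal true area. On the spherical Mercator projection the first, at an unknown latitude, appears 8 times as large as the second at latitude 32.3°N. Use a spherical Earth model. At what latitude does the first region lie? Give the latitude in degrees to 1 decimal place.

Mercator areal scale is sec²φ, so apparent-area ratio = sec²φ₁ / sec²φ₂ = cos²φ₂ / cos²φ₁.
cos²φ₂ / cos²φ₁ = 8  ⇒  cos φ₁ = cos 32.3° / √8 = 0.8453/2.828 = 0.2988.
φ₁ = arccos(0.2988) ≈ 72.6°.

72.6°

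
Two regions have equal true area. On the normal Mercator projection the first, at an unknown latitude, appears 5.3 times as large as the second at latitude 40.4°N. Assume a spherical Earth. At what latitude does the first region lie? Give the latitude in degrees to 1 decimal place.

On Mercator, (apparent₁)/(apparent₂) = sec²φ₁ / sec²φ₂ when true areas are equal.
cos²φ₂ / cos²φ₁ = 5.3  ⇒  cos φ₁ = cos 40.4° / √5.3 = 0.7615/2.302 = 0.3308.
φ₁ = arccos(0.3308) ≈ 70.7°.

70.7°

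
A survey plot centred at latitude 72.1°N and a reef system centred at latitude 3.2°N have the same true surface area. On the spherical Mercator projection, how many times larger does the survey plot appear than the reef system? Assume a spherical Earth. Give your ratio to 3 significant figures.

Mercator is conformal with k = sec φ, so areal scale = k² = sec²φ.
At 72.1°: sec²(72.1°) = 1/0.3074² = 10.59.
At 3.2°: sec²(3.2°) = 1/0.9984² = 1.003.
Ratio = 10.59/1.003 = cos²(3.2°)/cos²(72.1°) ≈ 10.6.

10.6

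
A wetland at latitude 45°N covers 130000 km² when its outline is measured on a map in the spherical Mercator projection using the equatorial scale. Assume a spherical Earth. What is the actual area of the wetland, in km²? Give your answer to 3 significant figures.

The Mercator projection is conformal; its linear scale factor is the same in every direction and equals sec φ = 1/cos φ.
Areal scale = k² = sec²φ = 1/cos²(45°) = 1/0.7071² = 2.000.
True area = apparent / (areal scale) = 130000 / 2.000 ≈ 65000 km².

65000 km²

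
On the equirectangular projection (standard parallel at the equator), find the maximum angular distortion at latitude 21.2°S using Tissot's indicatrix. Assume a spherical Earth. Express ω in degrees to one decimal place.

4.0°

For the equirectangular projection with φ₀ = 0 (plate carrée), h = 1 along meridians and k = sec φ along parallels.
At 21.2°: h = 1.000, k = 1.073; principal scales a = 1.073, b = 1.000.
sin(ω/2) = (a − b)/(a + b) = 0.07259/2.073 = 0.03502, so ω = 2 arcsin(0.03502) ≈ 4.0°.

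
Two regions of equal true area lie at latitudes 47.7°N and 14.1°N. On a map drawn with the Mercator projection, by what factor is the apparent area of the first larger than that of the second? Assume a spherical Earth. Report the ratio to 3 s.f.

On Mercator, area is exaggerated by sec²φ = 1/cos²φ.
At 47.7°: sec²(47.7°) = 1/0.6730² = 2.208.
At 14.1°: sec²(14.1°) = 1/0.9699² = 1.063.
Ratio = 2.208/1.063 = cos²(14.1°)/cos²(47.7°) ≈ 2.08.

2.08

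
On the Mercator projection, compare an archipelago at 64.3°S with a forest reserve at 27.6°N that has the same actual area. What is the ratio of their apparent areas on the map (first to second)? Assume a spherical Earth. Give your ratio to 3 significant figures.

4.18

Mercator is conformal with k = sec φ, so areal scale = k² = sec²φ.
At 64.3°: sec²(64.3°) = 1/0.4337² = 5.317.
At 27.6°: sec²(27.6°) = 1/0.8862² = 1.273.
Ratio = 5.317/1.273 = cos²(27.6°)/cos²(64.3°) ≈ 4.18.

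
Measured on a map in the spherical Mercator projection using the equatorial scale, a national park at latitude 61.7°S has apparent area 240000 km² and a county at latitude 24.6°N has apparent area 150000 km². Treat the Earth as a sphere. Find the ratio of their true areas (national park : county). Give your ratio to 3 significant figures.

0.435

Mercator's areal exaggeration is sec²φ; hence true area = (apparent area) · cos²φ.
True area of national park: 240000 × cos²(61.7°) = 240000 × 0.2248 = 53940 km².
True area of county: 150000 × cos²(24.6°) = 150000 × 0.8267 = 124000 km².
Ratio = 53940 / 124000 ≈ 0.435.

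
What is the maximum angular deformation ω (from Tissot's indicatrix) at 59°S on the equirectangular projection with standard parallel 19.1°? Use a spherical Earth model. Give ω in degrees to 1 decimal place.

34.3°

The equidistant cylindrical projection with φ₀ = 19.1° has h = 1 (meridians true) and k = cos φ₀ / cos φ along parallels.
At 59°: h = 1.000, k = 1.835; principal scales a = 1.835, b = 1.000.
sin(ω/2) = (a − b)/(a + b) = 0.8347/2.835 = 0.2945, so ω = 2 arcsin(0.2945) ≈ 34.3°.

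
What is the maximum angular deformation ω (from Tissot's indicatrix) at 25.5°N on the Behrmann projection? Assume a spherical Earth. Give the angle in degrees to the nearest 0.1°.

4.7°

The Behrmann projection is cylindrical equal-area with φ₀ = 30°. Cylindrical equal-area (φ₀ = 30°): h = cos φ / cos 30° along meridians, k = cos 30° / cos φ along parallels; h·k = 1.
At 25.5°: h = 1.042, k = 0.9595; principal scales a = 1.042, b = 0.9595.
sin(ω/2) = (a − b)/(a + b) = 0.08272/2.002 = 0.04133, so ω = 2 arcsin(0.04133) ≈ 4.7°.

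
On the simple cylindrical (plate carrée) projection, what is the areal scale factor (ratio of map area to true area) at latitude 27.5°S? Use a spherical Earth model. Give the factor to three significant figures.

1.13

For the equirectangular projection with φ₀ = 0 (plate carrée), h = 1 along meridians and k = sec φ along parallels.
Areal scale = h·k = 1 × sec φ; at 27.5°, h = 1.000, k = 1.127, so h·k = 1.127.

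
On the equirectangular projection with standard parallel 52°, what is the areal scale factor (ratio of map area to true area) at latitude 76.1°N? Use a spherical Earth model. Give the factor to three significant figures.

The equidistant cylindrical projection with φ₀ = 52° has h = 1 (meridians true) and k = cos φ₀ / cos φ along parallels.
Areal scale = h·k = 1 × cos φ₀ / cos φ; at 76.1°, h = 1.000, k = 2.563, so h·k = 2.563.

2.56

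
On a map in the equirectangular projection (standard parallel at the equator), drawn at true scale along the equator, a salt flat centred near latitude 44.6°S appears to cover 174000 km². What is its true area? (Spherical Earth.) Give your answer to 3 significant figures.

124000 km²

For the equirectangular projection with φ₀ = 0 (plate carrée), h = 1 along meridians and k = sec φ along parallels.
Areal scale = h·k = 1 × sec φ; at 44.6°, h = 1.000, k = 1.404, so h·k = 1.404.
True area = apparent / (areal scale) = 174000 / 1.404 ≈ 124000 km².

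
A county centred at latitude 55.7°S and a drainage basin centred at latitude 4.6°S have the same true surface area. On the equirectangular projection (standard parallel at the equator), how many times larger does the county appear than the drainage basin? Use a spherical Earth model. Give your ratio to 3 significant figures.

1.77

For the equirectangular projection with φ₀ = 0 (plate carrée), h = 1 along meridians and k = sec φ along parallels.
Areal scale at 55.7°: h·k = 1.000 × 1.775 = 1.775.
Areal scale at 4.6°: h·k = 1.000 × 1.003 = 1.003.
Ratio = 1.775/1.003 ≈ 1.77.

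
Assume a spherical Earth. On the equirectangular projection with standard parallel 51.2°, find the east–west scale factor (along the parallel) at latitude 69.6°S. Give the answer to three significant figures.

In the equirectangular projection with standard parallel φ₀ = 51.2° (x = Rλ cos φ₀, y = Rφ), meridians are true-scale (h = 1) and the parallel scale is k = cos φ₀ / cos φ.
k = cos 51.2° / cos 69.6° = 0.6266/0.3486 = 1.798.

1.80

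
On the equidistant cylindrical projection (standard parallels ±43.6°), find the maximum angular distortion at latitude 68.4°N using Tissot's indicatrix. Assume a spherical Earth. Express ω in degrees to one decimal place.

The equidistant cylindrical projection with φ₀ = 43.6° has h = 1 (meridians true) and k = cos φ₀ / cos φ along parallels.
At 68.4°: h = 1.000, k = 1.967; principal scales a = 1.967, b = 1.000.
sin(ω/2) = (a − b)/(a + b) = 0.9672/2.967 = 0.3260, so ω = 2 arcsin(0.3260) ≈ 38.0°.

38.0°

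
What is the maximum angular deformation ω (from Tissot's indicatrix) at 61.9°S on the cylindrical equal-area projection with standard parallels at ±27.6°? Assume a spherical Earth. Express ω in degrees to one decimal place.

68.0°

Cylindrical equal-area (φ₀ = 27.6°): h = cos φ / cos 27.6° along meridians, k = cos 27.6° / cos φ along parallels; h·k = 1.
At 61.9°: h = 0.5315, k = 1.881; principal scales a = 1.881, b = 0.5315.
sin(ω/2) = (a − b)/(a + b) = 1.350/2.413 = 0.5595, so ω = 2 arcsin(0.5595) ≈ 68.0°.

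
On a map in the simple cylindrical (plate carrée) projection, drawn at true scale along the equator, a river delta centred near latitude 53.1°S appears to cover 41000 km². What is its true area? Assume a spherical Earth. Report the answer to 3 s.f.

For the equirectangular projection with φ₀ = 0 (plate carrée), h = 1 along meridians and k = sec φ along parallels.
Areal scale = h·k = 1 × sec φ; at 53.1°, h = 1.000, k = 1.666, so h·k = 1.666.
True area = apparent / (areal scale) = 41000 / 1.666 ≈ 24600 km².

24600 km²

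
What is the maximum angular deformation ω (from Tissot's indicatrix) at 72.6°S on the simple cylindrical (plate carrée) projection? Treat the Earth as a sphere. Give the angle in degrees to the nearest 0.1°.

For the equirectangular projection with φ₀ = 0 (plate carrée), h = 1 along meridians and k = sec φ along parallels.
At 72.6°: h = 1.000, k = 3.344; principal scales a = 3.344, b = 1.000.
sin(ω/2) = (a − b)/(a + b) = 2.344/4.344 = 0.5396, so ω = 2 arcsin(0.5396) ≈ 65.3°.

65.3°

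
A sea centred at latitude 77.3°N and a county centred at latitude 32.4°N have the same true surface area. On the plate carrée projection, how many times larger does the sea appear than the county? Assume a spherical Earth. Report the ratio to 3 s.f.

3.84

In the plate carrée (x = Rλ, y = Rφ), meridians are true-scale (h = 1) and parallels are stretched by k = sec φ.
Areal scale at 77.3°: h·k = 1.000 × 4.549 = 4.549.
Areal scale at 32.4°: h·k = 1.000 × 1.184 = 1.184.
Ratio = 4.549/1.184 ≈ 3.84.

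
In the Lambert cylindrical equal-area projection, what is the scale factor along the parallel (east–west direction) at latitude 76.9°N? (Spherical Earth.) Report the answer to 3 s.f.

The Lambert cylindrical equal-area projection is the cylindrical equal-area projection with its standard parallel at the equator (φ₀ = 0). For cylindrical equal-area with standard parallel φ₀, h = cos φ / cos φ₀ and k = cos φ₀ / cos φ, so h·k = 1.
k = cos 0° / cos 76.9° = 1.000/0.2267 = 4.412.

4.41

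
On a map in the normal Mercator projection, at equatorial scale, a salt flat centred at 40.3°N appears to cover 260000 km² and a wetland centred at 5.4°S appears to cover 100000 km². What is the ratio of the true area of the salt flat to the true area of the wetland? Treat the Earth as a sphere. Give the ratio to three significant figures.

Mercator's areal exaggeration is sec²φ; hence true area = (apparent area) · cos²φ.
True area of salt flat: 260000 × cos²(40.3°) = 260000 × 0.5817 = 151200 km².
True area of wetland: 100000 × cos²(5.4°) = 100000 × 0.9911 = 99110 km².
Ratio = 151200 / 99110 ≈ 1.53.

1.53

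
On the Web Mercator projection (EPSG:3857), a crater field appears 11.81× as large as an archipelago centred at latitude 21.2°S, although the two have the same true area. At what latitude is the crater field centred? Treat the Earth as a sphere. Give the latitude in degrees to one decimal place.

For equal true areas on Mercator, apparent areas scale as sec²φ, so the ratio is cos²φ₂ / cos²φ₁.
cos²φ₂ / cos²φ₁ = 11.81  ⇒  cos φ₁ = cos 21.2° / √11.81 = 0.9323/3.437 = 0.2713.
φ₁ = arccos(0.2713) ≈ 74.3°.

74.3°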